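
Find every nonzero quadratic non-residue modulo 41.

Square k = 1,…,20 (k and 41−k give the same square):
1²=1, 2²=4, 3²=9, 4²=16, 5²=25, 6²=36, 7²≡8, 8²≡23, 9²≡40, 10²≡18, 11²≡39, 12²≡21, 13²≡5, 14²≡32, 15²≡20, 16²≡10, 17²≡2, 18²≡37, 19²≡33, 20²≡31 (mod 41).
The residues are {1, 2, 4, 5, 8, 9, 10, 16, 18, 20, 21, 23, 25, 31, 32, 33, 36, 37, 39, 40}; the non-residues are the remaining 20 nonzero classes.

3,6,7,11,12,13,14,15,17,19,22,24,26,27,28,29,30,34,35,38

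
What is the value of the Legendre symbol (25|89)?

Euler's criterion: (25/89) ≡ 25^44 (mod 89).
25^2 ≡ 2 (mod 89)
25^4 ≡ 4 (mod 89)
25^8 ≡ 16 (mod 89)
25^16 ≡ 78 (mod 89)
25^32 ≡ 32 (mod 89)
25^44 = 25^(32+8+4) ≡ 1 (mod 89).
Result is 1, so (25/89) = 1.

1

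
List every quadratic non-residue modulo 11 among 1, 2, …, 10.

2 6 7 8 10

Square k = 1,…,5 (k and 11−k give the same square):
1²=1, 2²=4, 3²=9, 4²≡5, 5²≡3 (mod 11).
The residues are {1, 3, 4, 5, 9}; the non-residues are the remaining 5 nonzero classes.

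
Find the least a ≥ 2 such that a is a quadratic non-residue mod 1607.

(2/1607) = +1, so 2 is a residue.
(3/1607) = +1, so 3 is a residue.
(4/1607) = +1, so 4 is a residue.
(5/1607) = −1, so 5 is the smallest positive non-residue mod 1607.

5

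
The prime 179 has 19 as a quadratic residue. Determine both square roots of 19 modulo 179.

52, 127

Since 179 ≡ 3 (mod 4), a square root of 19 is 19^((179+1)/4) = 19^45 mod 179.
Repeated squaring: 19^2≡3, 19^4≡9, 19^8≡81, 19^16≡117, 19^32≡85 (mod 179).
19^45 = 19^(32+8+4+1) ≡ 52 (mod 179).
Check: 52² = 2704 ≡ 19 (mod 179). The two roots are 52 and 127.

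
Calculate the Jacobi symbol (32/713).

Pull out 2^5: since 713 ≡ 1 (mod 8), (2/713) = +1, so (2/713)^5 = +1.
Reached (1/713) = 1. Collecting the sign flips along the way, the symbol is +1.

1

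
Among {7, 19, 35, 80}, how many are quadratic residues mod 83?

(7/83) = +1 → QR.
(19/83) = -1 → non-residue.
(35/83) = -1 → non-residue.
(80/83) = -1 → non-residue.
Total quadratic residues among the 4: 1.

1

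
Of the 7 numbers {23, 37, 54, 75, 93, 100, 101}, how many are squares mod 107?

(23/107) = +1 → QR.
(37/107) = +1 → QR.
(54/107) = -1 → non-residue.
(75/107) = +1 → QR.
(93/107) = -1 → non-residue.
(100/107) = +1 → QR.
(101/107) = +1 → QR.
Total quadratic residues among the 7: 5.

5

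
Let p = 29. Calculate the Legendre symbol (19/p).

-1

Euler's criterion: (19/29) ≡ 19^14 (mod 29).
19^2 ≡ 13 (mod 29)
19^4 ≡ 24 (mod 29)
19^8 ≡ 25 (mod 29)
19^14 = 19^(8+4+2) ≡ 28 (mod 29).
Result is 28 ≡ −1, so (19/29) = −1.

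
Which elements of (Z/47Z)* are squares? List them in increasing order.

1 2 3 4 6 7 8 9 12 14 16 17 18 21 24 25 27 28 32 34 36 37 42

Square k = 1,…,23 (k and 47−k give the same square):
1²=1, 2²=4, 3²=9, 4²=16, 5²=25, 6²=36, 7²≡2, 8²≡17, 9²≡34, 10²≡6, 11²≡27, 12²≡3, 13²≡28, 14²≡8, 15²≡37, 16²≡21, 17²≡7, 18²≡42, 19²≡32, 20²≡24, 21²≡18, 22²≡14, 23²≡12 (mod 47).
So the quadratic residues mod 47 are {1, 2, 3, 4, 6, 7, 8, 9, 12, 14, 16, 17, 18, 21, 24, 25, 27, 28, 32, 34, 36, 37, 42}.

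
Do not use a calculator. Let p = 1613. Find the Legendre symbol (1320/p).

Pull out 2^3: since 1613 ≡ 5 (mod 8), (2/1613) = -1, so (2/1613)^3 = -1.
Reciprocity: 165 ≡ 1 and 1613 ≡ 1 (mod 4), so (165/1613) = +(1613/165).
Reduce top mod 165: now compute (128/165).
Pull out 2^7: since 165 ≡ 5 (mod 8), (2/165) = -1, so (2/165)^7 = -1.
Reached (1/165) = 1. Collecting the sign flips along the way, the symbol is +1.

1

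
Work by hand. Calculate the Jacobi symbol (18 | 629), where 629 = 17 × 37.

-1

Pull out 2: since 629 ≡ 5 (mod 8), (2/629) = -1.
Reciprocity: 9 ≡ 1 and 629 ≡ 1 (mod 4), so (9/629) = +(629/9).
Reduce top mod 9: now compute (8/9).
Pull out 2^3: since 9 ≡ 1 (mod 8), (2/9) = +1, so (2/9)^3 = +1.
Reached (1/9) = 1. Collecting the sign flips along the way, the symbol is -1.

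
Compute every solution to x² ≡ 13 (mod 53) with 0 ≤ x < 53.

15, 38

53 ≡ 1 (mod 4), so we find a root by search.
Trying successive values, 15² = 225 ≡ 13 (mod 53). The other root is 53 − 15 = 38.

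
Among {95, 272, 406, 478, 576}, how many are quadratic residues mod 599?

(95/599) = +1 → QR.
(272/599) = +1 → QR.
(406/599) = +1 → QR.
(478/599) = -1 → non-residue.
(576/599) = +1 → QR.
Total quadratic residues among the 5: 4.

4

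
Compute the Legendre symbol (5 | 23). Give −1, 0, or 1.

Euler's criterion: (5/23) ≡ 5^11 (mod 23).
5^2 ≡ 2 (mod 23)
5^4 ≡ 4 (mod 23)
5^8 ≡ 16 (mod 23)
5^11 = 5^(8+2+1) ≡ 22 (mod 23).
Result is 22 ≡ −1, so (5/23) = −1.

-1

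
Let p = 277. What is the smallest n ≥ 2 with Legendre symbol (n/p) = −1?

(2/277) = −1, so 2 is the smallest positive non-residue mod 277.

2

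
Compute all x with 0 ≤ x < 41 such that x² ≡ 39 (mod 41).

11, 30

41 ≡ 1 (mod 4), so we find a root by search.
Trying successive values, 11² = 121 ≡ 39 (mod 41). The other root is 41 − 11 = 30.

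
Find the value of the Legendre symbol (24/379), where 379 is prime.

1

Euler's criterion: (24/379) ≡ 24^189 (mod 379).
24^2 ≡ 197 (mod 379)
24^4 ≡ 151 (mod 379)
24^8 ≡ 61 (mod 379)
24^16 ≡ 310 (mod 379)
24^32 ≡ 213 (mod 379)
24^64 ≡ 268 (mod 379)
24^128 ≡ 193 (mod 379)
24^189 = 24^(128+32+16+8+4+1) ≡ 1 (mod 379).
Result is 1, so (24/379) = 1.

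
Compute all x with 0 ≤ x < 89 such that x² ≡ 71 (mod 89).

31, 58

89 ≡ 1 (mod 4), so we find a root by search.
Trying successive values, 31² = 961 ≡ 71 (mod 89). The other root is 89 − 31 = 58.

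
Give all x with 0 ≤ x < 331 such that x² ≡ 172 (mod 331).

145, 186

Since 331 ≡ 3 (mod 4), a square root of 172 is 172^((331+1)/4) = 172^83 mod 331.
Repeated squaring: 172^2≡125, 172^4≡68, 172^8≡321, 172^16≡100, 172^32≡70, 172^64≡266 (mod 331).
172^83 = 172^(64+16+2+1) ≡ 186 (mod 331).
Check: 186² = 34596 ≡ 172 (mod 331). The two roots are 145 and 186.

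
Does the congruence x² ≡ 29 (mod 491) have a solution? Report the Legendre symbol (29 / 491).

Reciprocity: 29 ≡ 1 and 491 ≡ 3 (mod 4), so (29/491) = +(491/29).
Reduce top mod 29: now compute (27/29).
Reciprocity: 27 ≡ 3 and 29 ≡ 1 (mod 4), so (27/29) = +(29/27).
Reduce top mod 27: now compute (2/27).
Pull out 2: since 27 ≡ 3 (mod 8), (2/27) = -1.
Reached (1/27) = 1. Collecting the sign flips along the way, the symbol is -1.

-1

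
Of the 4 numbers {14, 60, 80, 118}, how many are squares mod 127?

1

(14/127) = -1 → non-residue.
(60/127) = +1 → QR.
(80/127) = -1 → non-residue.
(118/127) = -1 → non-residue.
Total quadratic residues among the 4: 1.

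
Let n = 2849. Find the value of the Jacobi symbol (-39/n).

1

First reduce: -39 ≡ 2810 (mod 2849).
Pull out 2: since 2849 ≡ 1 (mod 8), (2/2849) = +1.
Reciprocity: 1405 ≡ 1 and 2849 ≡ 1 (mod 4), so (1405/2849) = +(2849/1405).
Reduce top mod 1405: now compute (39/1405).
Reciprocity: 39 ≡ 3 and 1405 ≡ 1 (mod 4), so (39/1405) = +(1405/39).
Reduce top mod 39: now compute (1/39).
Reached (1/39) = 1. Collecting the sign flips along the way, the symbol is +1.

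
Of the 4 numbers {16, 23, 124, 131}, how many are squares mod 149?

2

(16/149) = +1 → QR.
(23/149) = -1 → non-residue.
(124/149) = +1 → QR.
(131/149) = -1 → non-residue.
Total quadratic residues among the 4: 2.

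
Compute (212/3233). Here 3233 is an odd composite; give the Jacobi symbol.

Pull out 2^2: since 3233 ≡ 1 (mod 8), (2/3233) = +1, so (2/3233)^2 = +1.
Reciprocity: 53 ≡ 1 and 3233 ≡ 1 (mod 4), so (53/3233) = +(3233/53).
Reduce top mod 53: now compute (0/53).
Top reduces to 0: gcd > 1, so the symbol is 0.

0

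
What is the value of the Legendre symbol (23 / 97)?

Reciprocity: 23 ≡ 3 and 97 ≡ 1 (mod 4), so (23/97) = +(97/23).
Reduce top mod 23: now compute (5/23).
Reciprocity: 5 ≡ 1 and 23 ≡ 3 (mod 4), so (5/23) = +(23/5).
Reduce top mod 5: now compute (3/5).
Reciprocity: 3 ≡ 3 and 5 ≡ 1 (mod 4), so (3/5) = +(5/3).
Reduce top mod 3: now compute (2/3).
Pull out 2: since 3 ≡ 3 (mod 8), (2/3) = -1.
Reached (1/3) = 1. Collecting the sign flips along the way, the symbol is -1.

-1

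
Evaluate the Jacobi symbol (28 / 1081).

-1

Pull out 2^2: since 1081 ≡ 1 (mod 8), (2/1081) = +1, so (2/1081)^2 = +1.
Reciprocity: 7 ≡ 3 and 1081 ≡ 1 (mod 4), so (7/1081) = +(1081/7).
Reduce top mod 7: now compute (3/7).
Reciprocity: 3 ≡ 3 and 7 ≡ 3 (mod 4), so (3/7) = −(7/3).
Reduce top mod 3: now compute (1/3).
Reached (1/3) = 1. Collecting the sign flips along the way, the symbol is -1.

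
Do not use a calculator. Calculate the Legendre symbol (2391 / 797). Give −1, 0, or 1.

0

First reduce: 2391 ≡ 0 (mod 797).
Top reduces to 0: gcd > 1, so the symbol is 0.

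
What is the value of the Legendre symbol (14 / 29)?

-1

Pull out 2: since 29 ≡ 5 (mod 8), (2/29) = -1.
Reciprocity: 7 ≡ 3 and 29 ≡ 1 (mod 4), so (7/29) = +(29/7).
Reduce top mod 7: now compute (1/7).
Reached (1/7) = 1. Collecting the sign flips along the way, the symbol is -1.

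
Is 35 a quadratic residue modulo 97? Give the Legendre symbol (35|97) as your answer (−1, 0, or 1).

Euler's criterion: (35/97) ≡ 35^48 (mod 97).
35^2 ≡ 61 (mod 97)
35^4 ≡ 35 (mod 97)
35^8 ≡ 61 (mod 97)
35^16 ≡ 35 (mod 97)
35^32 ≡ 61 (mod 97)
35^48 = 35^(32+16) ≡ 1 (mod 97).
Result is 1, so (35/97) = 1.

1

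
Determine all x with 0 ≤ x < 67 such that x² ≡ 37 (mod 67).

Since 67 ≡ 3 (mod 4), a square root of 37 is 37^((67+1)/4) = 37^17 mod 67.
Repeated squaring: 37^2≡29, 37^4≡37, 37^8≡29, 37^16≡37 (mod 67).
37^17 = 37^(16+1) ≡ 29 (mod 67).
Check: 29² = 841 ≡ 37 (mod 67). The two roots are 29 and 38.

29, 38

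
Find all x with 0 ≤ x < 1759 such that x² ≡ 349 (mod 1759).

Since 1759 ≡ 3 (mod 4), a square root of 349 is 349^((1759+1)/4) = 349^440 mod 1759.
Repeated squaring: 349^2≡430, 349^4≡205, 349^8≡1568, 349^16≡1301, 349^32≡443, 349^64≡1000, 349^128≡888, 349^256≡512 (mod 1759).
349^440 = 349^(256+128+32+16+8) ≡ 1196 (mod 1759).
Check: 1196² = 1430416 ≡ 349 (mod 1759). The two roots are 563 and 1196.

563, 1196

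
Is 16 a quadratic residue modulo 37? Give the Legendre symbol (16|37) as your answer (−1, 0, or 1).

1

Euler's criterion: (16/37) ≡ 16^18 (mod 37).
16^2 ≡ 34 (mod 37)
16^4 ≡ 9 (mod 37)
16^8 ≡ 7 (mod 37)
16^16 ≡ 12 (mod 37)
16^18 = 16^(16+2) ≡ 1 (mod 37).
Result is 1, so (16/37) = 1.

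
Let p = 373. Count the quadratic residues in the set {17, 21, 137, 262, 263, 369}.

5

(17/373) = +1 → QR.
(21/373) = +1 → QR.
(137/373) = +1 → QR.
(262/373) = +1 → QR.
(263/373) = -1 → non-residue.
(369/373) = +1 → QR.
Total quadratic residues among the 6: 5.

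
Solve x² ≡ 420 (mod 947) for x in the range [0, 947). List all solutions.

Since 947 ≡ 3 (mod 4), a square root of 420 is 420^((947+1)/4) = 420^237 mod 947.
Repeated squaring: 420^2≡258, 420^4≡274, 420^8≡263, 420^16≡38, 420^32≡497, 420^64≡789, 420^128≡342 (mod 947).
420^237 = 420^(128+64+32+8+4+1) ≡ 149 (mod 947).
Check: 149² = 22201 ≡ 420 (mod 947). The two roots are 149 and 798.

149, 798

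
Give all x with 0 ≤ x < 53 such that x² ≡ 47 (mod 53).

10, 43

53 ≡ 1 (mod 4), so we find a root by search.
Trying successive values, 10² = 100 ≡ 47 (mod 53). The other root is 53 − 10 = 43.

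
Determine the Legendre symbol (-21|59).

First reduce: -21 ≡ 38 (mod 59).
Pull out 2: since 59 ≡ 3 (mod 8), (2/59) = -1.
Reciprocity: 19 ≡ 3 and 59 ≡ 3 (mod 4), so (19/59) = −(59/19).
Reduce top mod 19: now compute (2/19).
Pull out 2: since 19 ≡ 3 (mod 8), (2/19) = -1.
Reached (1/19) = 1. Collecting the sign flips along the way, the symbol is -1.

-1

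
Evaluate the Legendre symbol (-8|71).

-1

First reduce: -8 ≡ 63 (mod 71).
Reciprocity: 63 ≡ 3 and 71 ≡ 3 (mod 4), so (63/71) = −(71/63).
Reduce top mod 63: now compute (8/63).
Pull out 2^3: since 63 ≡ 7 (mod 8), (2/63) = +1, so (2/63)^3 = +1.
Reached (1/63) = 1. Collecting the sign flips along the way, the symbol is -1.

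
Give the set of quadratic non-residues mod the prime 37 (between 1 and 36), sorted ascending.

2, 5, 6, 8, 13, 14, 15, 17, 18, 19, 20, 22, 23, 24, 29, 31, 32, 35

Square k = 1,…,18 (k and 37−k give the same square):
1²=1, 2²=4, 3²=9, 4²=16, 5²=25, 6²=36, 7²≡12, 8²≡27, 9²≡7, 10²≡26, 11²≡10, 12²≡33, 13²≡21, 14²≡11, 15²≡3, 16²≡34, 17²≡30, 18²≡28 (mod 37).
The residues are {1, 3, 4, 7, 9, 10, 11, 12, 16, 21, 25, 26, 27, 28, 30, 33, 34, 36}; the non-residues are the remaining 18 nonzero classes.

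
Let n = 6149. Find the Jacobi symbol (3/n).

-1

Reciprocity: 3 ≡ 3 and 6149 ≡ 1 (mod 4), so (3/6149) = +(6149/3).
Reduce top mod 3: now compute (2/3).
Pull out 2: since 3 ≡ 3 (mod 8), (2/3) = -1.
Reached (1/3) = 1. Collecting the sign flips along the way, the symbol is -1.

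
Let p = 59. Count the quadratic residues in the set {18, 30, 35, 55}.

1

(18/59) = -1 → non-residue.
(30/59) = -1 → non-residue.
(35/59) = +1 → QR.
(55/59) = -1 → non-residue.
Total quadratic residues among the 4: 1.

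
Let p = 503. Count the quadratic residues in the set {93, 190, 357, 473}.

(93/503) = -1 → non-residue.
(190/503) = +1 → QR.
(357/503) = -1 → non-residue.
(473/503) = +1 → QR.
Total quadratic residues among the 4: 2.

2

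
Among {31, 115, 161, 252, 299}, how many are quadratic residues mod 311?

(31/311) = -1 → non-residue.
(115/311) = -1 → non-residue.
(161/311) = -1 → non-residue.
(252/311) = +1 → QR.
(299/311) = -1 → non-residue.
Total quadratic residues among the 5: 1.

1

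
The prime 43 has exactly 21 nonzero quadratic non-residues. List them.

Square k = 1,…,21 (k and 43−k give the same square):
1²=1, 2²=4, 3²=9, 4²=16, 5²=25, 6²=36, 7²≡6, 8²≡21, 9²≡38, 10²≡14, 11²≡35, 12²≡15, 13²≡40, 14²≡24, 15²≡10, 16²≡41, 17²≡31, 18²≡23, 19²≡17, 20²≡13, 21²≡11 (mod 43).
The residues are {1, 4, 6, 9, 10, 11, 13, 14, 15, 16, 17, 21, 23, 24, 25, 31, 35, 36, 38, 40, 41}; the non-residues are the remaining 21 nonzero classes.

2, 3, 5, 7, 8, 12, 18, 19, 20, 22, 26, 27, 28, 29, 30, 32, 33, 34, 37, 39, 42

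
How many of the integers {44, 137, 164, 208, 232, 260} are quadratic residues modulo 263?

3

(44/263) = +1 → QR.
(137/263) = +1 → QR.
(164/263) = -1 → non-residue.
(208/263) = +1 → QR.
(232/263) = -1 → non-residue.
(260/263) = -1 → non-residue.
Total quadratic residues among the 6: 3.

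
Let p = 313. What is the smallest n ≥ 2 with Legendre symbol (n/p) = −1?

5

(2/313) = +1, so 2 is a residue.
(3/313) = +1, so 3 is a residue.
(4/313) = +1, so 4 is a residue.
(5/313) = −1, so 5 is the smallest positive non-residue mod 313.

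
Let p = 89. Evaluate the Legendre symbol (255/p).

Euler's criterion: (255/89) ≡ 77^44 (mod 89).
77^2 ≡ 55 (mod 89)
77^4 ≡ 88 (mod 89)
77^8 ≡ 1 (mod 89)
77^16 ≡ 1 (mod 89)
77^32 ≡ 1 (mod 89)
77^44 = 77^(32+8+4) ≡ 88 (mod 89).
Result is 88 ≡ −1, so (255/89) = −1.

-1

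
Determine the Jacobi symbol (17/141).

-1

Reciprocity: 17 ≡ 1 and 141 ≡ 1 (mod 4), so (17/141) = +(141/17).
Reduce top mod 17: now compute (5/17).
Reciprocity: 5 ≡ 1 and 17 ≡ 1 (mod 4), so (5/17) = +(17/5).
Reduce top mod 5: now compute (2/5).
Pull out 2: since 5 ≡ 5 (mod 8), (2/5) = -1.
Reached (1/5) = 1. Collecting the sign flips along the way, the symbol is -1.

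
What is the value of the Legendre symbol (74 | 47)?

1

Euler's criterion: (74/47) ≡ 27^23 (mod 47).
27^2 ≡ 24 (mod 47)
27^4 ≡ 12 (mod 47)
27^8 ≡ 3 (mod 47)
27^16 ≡ 9 (mod 47)
27^23 = 27^(16+4+2+1) ≡ 1 (mod 47).
Result is 1, so (74/47) = 1.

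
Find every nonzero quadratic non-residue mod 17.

3, 5, 6, 7, 10, 11, 12, 14

Square k = 1,…,8 (k and 17−k give the same square):
1²=1, 2²=4, 3²=9, 4²=16, 5²≡8, 6²≡2, 7²≡15, 8²≡13 (mod 17).
The residues are {1, 2, 4, 8, 9, 13, 15, 16}; the non-residues are the remaining 8 nonzero classes.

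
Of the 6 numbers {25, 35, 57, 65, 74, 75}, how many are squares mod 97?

4

(25/97) = +1 → QR.
(35/97) = +1 → QR.
(57/97) = -1 → non-residue.
(65/97) = +1 → QR.
(74/97) = -1 → non-residue.
(75/97) = +1 → QR.
Total quadratic residues among the 6: 4.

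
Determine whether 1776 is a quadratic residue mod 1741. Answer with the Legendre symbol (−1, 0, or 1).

First reduce: 1776 ≡ 35 (mod 1741).
Reciprocity: 35 ≡ 3 and 1741 ≡ 1 (mod 4), so (35/1741) = +(1741/35).
Reduce top mod 35: now compute (26/35).
Pull out 2: since 35 ≡ 3 (mod 8), (2/35) = -1.
Reciprocity: 13 ≡ 1 and 35 ≡ 3 (mod 4), so (13/35) = +(35/13).
Reduce top mod 13: now compute (9/13).
Reciprocity: 9 ≡ 1 and 13 ≡ 1 (mod 4), so (9/13) = +(13/9).
Reduce top mod 9: now compute (4/9).
Pull out 2^2: since 9 ≡ 1 (mod 8), (2/9) = +1, so (2/9)^2 = +1.
Reached (1/9) = 1. Collecting the sign flips along the way, the symbol is -1.

-1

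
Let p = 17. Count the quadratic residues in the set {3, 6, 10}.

0

(3/17) = -1 → non-residue.
(6/17) = -1 → non-residue.
(10/17) = -1 → non-residue.
Total quadratic residues among the 3: 0.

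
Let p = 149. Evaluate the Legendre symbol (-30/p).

First reduce: -30 ≡ 119 (mod 149).
Reciprocity: 119 ≡ 3 and 149 ≡ 1 (mod 4), so (119/149) = +(149/119).
Reduce top mod 119: now compute (30/119).
Pull out 2: since 119 ≡ 7 (mod 8), (2/119) = +1.
Reciprocity: 15 ≡ 3 and 119 ≡ 3 (mod 4), so (15/119) = −(119/15).
Reduce top mod 15: now compute (14/15).
Pull out 2: since 15 ≡ 7 (mod 8), (2/15) = +1.
Reciprocity: 7 ≡ 3 and 15 ≡ 3 (mod 4), so (7/15) = −(15/7).
Reduce top mod 7: now compute (1/7).
Reached (1/7) = 1. Collecting the sign flips along the way, the symbol is +1.

1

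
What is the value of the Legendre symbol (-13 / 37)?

Euler's criterion: (-13/37) ≡ 24^18 (mod 37).
24^2 ≡ 21 (mod 37)
24^4 ≡ 34 (mod 37)
24^8 ≡ 9 (mod 37)
24^16 ≡ 7 (mod 37)
24^18 = 24^(16+2) ≡ 36 (mod 37).
Result is 36 ≡ −1, so (-13/37) = −1.

-1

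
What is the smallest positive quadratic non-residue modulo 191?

(2/191) = +1, so 2 is a residue.
(3/191) = +1, so 3 is a residue.
(4/191) = +1, so 4 is a residue.
(5/191) = +1, so 5 is a residue.
(6/191) = +1, so 6 is a residue.
(7/191) = −1, so 7 is the smallest positive non-residue mod 191.

7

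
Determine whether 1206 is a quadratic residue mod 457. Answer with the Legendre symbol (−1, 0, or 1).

1

First reduce: 1206 ≡ 292 (mod 457).
Pull out 2^2: since 457 ≡ 1 (mod 8), (2/457) = +1, so (2/457)^2 = +1.
Reciprocity: 73 ≡ 1 and 457 ≡ 1 (mod 4), so (73/457) = +(457/73).
Reduce top mod 73: now compute (19/73).
Reciprocity: 19 ≡ 3 and 73 ≡ 1 (mod 4), so (19/73) = +(73/19).
Reduce top mod 19: now compute (16/19).
Pull out 2^4: since 19 ≡ 3 (mod 8), (2/19) = -1, so (2/19)^4 = +1.
Reached (1/19) = 1. Collecting the sign flips along the way, the symbol is +1.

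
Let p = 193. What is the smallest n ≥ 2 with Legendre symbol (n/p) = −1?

(2/193) = +1, so 2 is a residue.
(3/193) = +1, so 3 is a residue.
(4/193) = +1, so 4 is a residue.
(5/193) = −1, so 5 is the smallest positive non-residue mod 193.

5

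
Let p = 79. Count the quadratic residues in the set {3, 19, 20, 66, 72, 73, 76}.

5

(3/79) = -1 → non-residue.
(19/79) = +1 → QR.
(20/79) = +1 → QR.
(66/79) = -1 → non-residue.
(72/79) = +1 → QR.
(73/79) = +1 → QR.
(76/79) = +1 → QR.
Total quadratic residues among the 7: 5.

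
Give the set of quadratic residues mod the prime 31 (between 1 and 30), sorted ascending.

Square k = 1,…,15 (k and 31−k give the same square):
1²=1, 2²=4, 3²=9, 4²=16, 5²=25, 6²≡5, 7²≡18, 8²≡2, 9²≡19, 10²≡7, 11²≡28, 12²≡20, 13²≡14, 14²≡10, 15²≡8 (mod 31).
So the quadratic residues mod 31 are {1, 2, 4, 5, 7, 8, 9, 10, 14, 16, 18, 19, 20, 25, 28}.

1, 2, 4, 5, 7, 8, 9, 10, 14, 16, 18, 19, 20, 25, 28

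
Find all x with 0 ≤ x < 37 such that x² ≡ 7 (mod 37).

37 ≡ 1 (mod 4), so we find a root by search.
Trying successive values, 9² = 81 ≡ 7 (mod 37). The other root is 37 − 9 = 28.

9, 28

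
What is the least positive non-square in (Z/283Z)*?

(2/283) = −1, so 2 is the smallest positive non-residue mod 283.

2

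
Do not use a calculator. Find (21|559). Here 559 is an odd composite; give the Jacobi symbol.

-1

Reciprocity: 21 ≡ 1 and 559 ≡ 3 (mod 4), so (21/559) = +(559/21).
Reduce top mod 21: now compute (13/21).
Reciprocity: 13 ≡ 1 and 21 ≡ 1 (mod 4), so (13/21) = +(21/13).
Reduce top mod 13: now compute (8/13).
Pull out 2^3: since 13 ≡ 5 (mod 8), (2/13) = -1, so (2/13)^3 = -1.
Reached (1/13) = 1. Collecting the sign flips along the way, the symbol is -1.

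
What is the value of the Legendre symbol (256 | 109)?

First reduce: 256 ≡ 38 (mod 109).
Pull out 2: since 109 ≡ 5 (mod 8), (2/109) = -1.
Reciprocity: 19 ≡ 3 and 109 ≡ 1 (mod 4), so (19/109) = +(109/19).
Reduce top mod 19: now compute (14/19).
Pull out 2: since 19 ≡ 3 (mod 8), (2/19) = -1.
Reciprocity: 7 ≡ 3 and 19 ≡ 3 (mod 4), so (7/19) = −(19/7).
Reduce top mod 7: now compute (5/7).
Reciprocity: 5 ≡ 1 and 7 ≡ 3 (mod 4), so (5/7) = +(7/5).
Reduce top mod 5: now compute (2/5).
Pull out 2: since 5 ≡ 5 (mod 8), (2/5) = -1.
Reached (1/5) = 1. Collecting the sign flips along the way, the symbol is +1.

1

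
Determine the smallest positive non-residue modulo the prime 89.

3

(2/89) = +1, so 2 is a residue.
(3/89) = −1, so 3 is the smallest positive non-residue mod 89.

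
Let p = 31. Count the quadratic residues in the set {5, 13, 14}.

(5/31) = +1 → QR.
(13/31) = -1 → non-residue.
(14/31) = +1 → QR.
Total quadratic residues among the 3: 2.

2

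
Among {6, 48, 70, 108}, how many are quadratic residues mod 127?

(6/127) = -1 → non-residue.
(48/127) = -1 → non-residue.
(70/127) = +1 → QR.
(108/127) = -1 → non-residue.
Total quadratic residues among the 4: 1.

1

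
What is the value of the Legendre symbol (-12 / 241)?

1

First reduce: -12 ≡ 229 (mod 241).
Reciprocity: 229 ≡ 1 and 241 ≡ 1 (mod 4), so (229/241) = +(241/229).
Reduce top mod 229: now compute (12/229).
Pull out 2^2: since 229 ≡ 5 (mod 8), (2/229) = -1, so (2/229)^2 = +1.
Reciprocity: 3 ≡ 3 and 229 ≡ 1 (mod 4), so (3/229) = +(229/3).
Reduce top mod 3: now compute (1/3).
Reached (1/3) = 1. Collecting the sign flips along the way, the symbol is +1.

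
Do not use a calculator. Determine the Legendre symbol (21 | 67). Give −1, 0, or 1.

Reciprocity: 21 ≡ 1 and 67 ≡ 3 (mod 4), so (21/67) = +(67/21).
Reduce top mod 21: now compute (4/21).
Pull out 2^2: since 21 ≡ 5 (mod 8), (2/21) = -1, so (2/21)^2 = +1.
Reached (1/21) = 1. Collecting the sign flips along the way, the symbol is +1.

1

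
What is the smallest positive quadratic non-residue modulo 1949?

2

(2/1949) = −1, so 2 is the smallest positive non-residue mod 1949.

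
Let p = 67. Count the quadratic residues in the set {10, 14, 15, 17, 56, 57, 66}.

5

(10/67) = +1 → QR.
(14/67) = +1 → QR.
(15/67) = +1 → QR.
(17/67) = +1 → QR.
(56/67) = +1 → QR.
(57/67) = -1 → non-residue.
(66/67) = -1 → non-residue.
Total quadratic residues among the 7: 5.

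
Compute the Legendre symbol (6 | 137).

-1

Pull out 2: since 137 ≡ 1 (mod 8), (2/137) = +1.
Reciprocity: 3 ≡ 3 and 137 ≡ 1 (mod 4), so (3/137) = +(137/3).
Reduce top mod 3: now compute (2/3).
Pull out 2: since 3 ≡ 3 (mod 8), (2/3) = -1.
Reached (1/3) = 1. Collecting the sign flips along the way, the symbol is -1.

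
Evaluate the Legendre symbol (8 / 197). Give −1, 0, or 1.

-1

Euler's criterion: (8/197) ≡ 8^98 (mod 197).
8^2 ≡ 64 (mod 197)
8^4 ≡ 156 (mod 197)
8^8 ≡ 105 (mod 197)
8^16 ≡ 190 (mod 197)
8^32 ≡ 49 (mod 197)
8^64 ≡ 37 (mod 197)
8^98 = 8^(64+32+2) ≡ 196 (mod 197).
Result is 196 ≡ −1, so (8/197) = −1.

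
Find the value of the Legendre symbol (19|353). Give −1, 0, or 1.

1

Euler's criterion: (19/353) ≡ 19^176 (mod 353).
19^2 ≡ 8 (mod 353)
19^4 ≡ 64 (mod 353)
19^8 ≡ 213 (mod 353)
19^16 ≡ 185 (mod 353)
19^32 ≡ 337 (mod 353)
19^64 ≡ 256 (mod 353)
19^128 ≡ 231 (mod 353)
19^176 = 19^(128+32+16) ≡ 1 (mod 353).
Result is 1, so (19/353) = 1.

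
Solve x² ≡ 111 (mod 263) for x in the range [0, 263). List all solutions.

Since 263 ≡ 3 (mod 4), a square root of 111 is 111^((263+1)/4) = 111^66 mod 263.
Repeated squaring: 111^2≡223, 111^4≡22, 111^8≡221, 111^16≡186, 111^32≡143, 111^64≡198 (mod 263).
111^66 = 111^(64+2) ≡ 233 (mod 263).
Check: 233² = 54289 ≡ 111 (mod 263). The two roots are 30 and 233.

30, 233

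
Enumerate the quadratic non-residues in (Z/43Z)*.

2 3 5 7 8 12 18 19 20 22 26 27 28 29 30 32 33 34 37 39 42

Square k = 1,…,21 (k and 43−k give the same square):
1²=1, 2²=4, 3²=9, 4²=16, 5²=25, 6²=36, 7²≡6, 8²≡21, 9²≡38, 10²≡14, 11²≡35, 12²≡15, 13²≡40, 14²≡24, 15²≡10, 16²≡41, 17²≡31, 18²≡23, 19²≡17, 20²≡13, 21²≡11 (mod 43).
The residues are {1, 4, 6, 9, 10, 11, 13, 14, 15, 16, 17, 21, 23, 24, 25, 31, 35, 36, 38, 40, 41}; the non-residues are the remaining 21 nonzero classes.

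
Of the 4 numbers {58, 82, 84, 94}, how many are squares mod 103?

2

(58/103) = +1 → QR.
(82/103) = +1 → QR.
(84/103) = -1 → non-residue.
(94/103) = -1 → non-residue.
Total quadratic residues among the 4: 2.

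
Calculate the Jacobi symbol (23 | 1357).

Reciprocity: 23 ≡ 3 and 1357 ≡ 1 (mod 4), so (23/1357) = +(1357/23).
Reduce top mod 23: now compute (0/23).
Top reduces to 0: gcd > 1, so the symbol is 0.

0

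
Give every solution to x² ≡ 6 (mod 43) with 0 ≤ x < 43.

Since 43 ≡ 3 (mod 4), a square root of 6 is 6^((43+1)/4) = 6^11 mod 43.
Repeated squaring: 6^2≡36, 6^4≡6, 6^8≡36 (mod 43).
6^11 = 6^(8+2+1) ≡ 36 (mod 43).
Check: 36² = 1296 ≡ 6 (mod 43). The two roots are 7 and 36.

7, 36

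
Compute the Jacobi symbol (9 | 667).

1

Reciprocity: 9 ≡ 1 and 667 ≡ 3 (mod 4), so (9/667) = +(667/9).
Reduce top mod 9: now compute (1/9).
Reached (1/9) = 1. Collecting the sign flips along the way, the symbol is +1.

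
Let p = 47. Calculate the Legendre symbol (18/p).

1

Euler's criterion: (18/47) ≡ 18^23 (mod 47).
18^2 ≡ 42 (mod 47)
18^4 ≡ 25 (mod 47)
18^8 ≡ 14 (mod 47)
18^16 ≡ 8 (mod 47)
18^23 = 18^(16+4+2+1) ≡ 1 (mod 47).
Result is 1, so (18/47) = 1.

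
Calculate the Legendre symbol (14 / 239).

Euler's criterion: (14/239) ≡ 14^119 (mod 239).
14^2 ≡ 196 (mod 239)
14^4 ≡ 176 (mod 239)
14^8 ≡ 145 (mod 239)
14^16 ≡ 232 (mod 239)
14^32 ≡ 49 (mod 239)
14^64 ≡ 11 (mod 239)
14^119 = 14^(64+32+16+4+2+1) ≡ 238 (mod 239).
Result is 238 ≡ −1, so (14/239) = −1.

-1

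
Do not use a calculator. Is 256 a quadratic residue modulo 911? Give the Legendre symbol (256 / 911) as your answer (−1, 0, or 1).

Pull out 2^8: since 911 ≡ 7 (mod 8), (2/911) = +1, so (2/911)^8 = +1.
Reached (1/911) = 1. Collecting the sign flips along the way, the symbol is +1.

1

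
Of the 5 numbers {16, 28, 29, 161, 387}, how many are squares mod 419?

5

(16/419) = +1 → QR.
(28/419) = +1 → QR.
(29/419) = +1 → QR.
(161/419) = +1 → QR.
(387/419) = +1 → QR.
Total quadratic residues among the 5: 5.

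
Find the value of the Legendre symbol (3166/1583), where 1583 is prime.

0

First reduce: 3166 ≡ 0 (mod 1583).
Top reduces to 0: gcd > 1, so the symbol is 0.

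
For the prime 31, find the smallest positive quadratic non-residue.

(2/31) = +1, so 2 is a residue.
(3/31) = −1, so 3 is the smallest positive non-residue mod 31.

3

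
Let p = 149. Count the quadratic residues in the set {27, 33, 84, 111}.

1

(27/149) = -1 → non-residue.
(33/149) = +1 → QR.
(84/149) = -1 → non-residue.
(111/149) = -1 → non-residue.
Total quadratic residues among the 4: 1.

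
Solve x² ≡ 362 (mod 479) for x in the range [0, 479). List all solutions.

Since 479 ≡ 3 (mod 4), a square root of 362 is 362^((479+1)/4) = 362^120 mod 479.
Repeated squaring: 362^2≡277, 362^4≡89, 362^8≡257, 362^16≡426, 362^32≡414, 362^64≡393 (mod 479).
362^120 = 362^(64+32+16+8) ≡ 450 (mod 479).
Check: 450² = 202500 ≡ 362 (mod 479). The two roots are 29 and 450.

29, 450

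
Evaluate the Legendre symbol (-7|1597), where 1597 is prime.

First reduce: -7 ≡ 1590 (mod 1597).
Pull out 2: since 1597 ≡ 5 (mod 8), (2/1597) = -1.
Reciprocity: 795 ≡ 3 and 1597 ≡ 1 (mod 4), so (795/1597) = +(1597/795).
Reduce top mod 795: now compute (7/795).
Reciprocity: 7 ≡ 3 and 795 ≡ 3 (mod 4), so (7/795) = −(795/7).
Reduce top mod 7: now compute (4/7).
Pull out 2^2: since 7 ≡ 7 (mod 8), (2/7) = +1, so (2/7)^2 = +1.
Reached (1/7) = 1. Collecting the sign flips along the way, the symbol is +1.

1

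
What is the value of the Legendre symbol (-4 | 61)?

1

Euler's criterion: (-4/61) ≡ 57^30 (mod 61).
57^2 ≡ 16 (mod 61)
57^4 ≡ 12 (mod 61)
57^8 ≡ 22 (mod 61)
57^16 ≡ 57 (mod 61)
57^30 = 57^(16+8+4+2) ≡ 1 (mod 61).
Result is 1, so (-4/61) = 1.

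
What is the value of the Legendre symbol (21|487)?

1

Euler's criterion: (21/487) ≡ 21^243 (mod 487).
21^2 ≡ 441 (mod 487)
21^4 ≡ 168 (mod 487)
21^8 ≡ 465 (mod 487)
21^16 ≡ 484 (mod 487)
21^32 ≡ 9 (mod 487)
21^64 ≡ 81 (mod 487)
21^128 ≡ 230 (mod 487)
21^243 = 21^(128+64+32+16+2+1) ≡ 1 (mod 487).
Result is 1, so (21/487) = 1.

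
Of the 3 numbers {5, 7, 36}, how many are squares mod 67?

1

(5/67) = -1 → non-residue.
(7/67) = -1 → non-residue.
(36/67) = +1 → QR.
Total quadratic residues among the 3: 1.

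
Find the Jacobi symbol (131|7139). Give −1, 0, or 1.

Reciprocity: 131 ≡ 3 and 7139 ≡ 3 (mod 4), so (131/7139) = −(7139/131).
Reduce top mod 131: now compute (65/131).
Reciprocity: 65 ≡ 1 and 131 ≡ 3 (mod 4), so (65/131) = +(131/65).
Reduce top mod 65: now compute (1/65).
Reached (1/65) = 1. Collecting the sign flips along the way, the symbol is -1.

-1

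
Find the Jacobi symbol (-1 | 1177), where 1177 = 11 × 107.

First reduce: -1 ≡ 1176 (mod 1177).
Pull out 2^3: since 1177 ≡ 1 (mod 8), (2/1177) = +1, so (2/1177)^3 = +1.
Reciprocity: 147 ≡ 3 and 1177 ≡ 1 (mod 4), so (147/1177) = +(1177/147).
Reduce top mod 147: now compute (1/147).
Reached (1/147) = 1. Collecting the sign flips along the way, the symbol is +1.

1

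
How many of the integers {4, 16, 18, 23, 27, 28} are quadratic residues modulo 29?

(4/29) = +1 → QR.
(16/29) = +1 → QR.
(18/29) = -1 → non-residue.
(23/29) = +1 → QR.
(27/29) = -1 → non-residue.
(28/29) = +1 → QR.
Total quadratic residues among the 6: 4.

4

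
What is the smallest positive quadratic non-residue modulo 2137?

(2/2137) = +1, so 2 is a residue.
(3/2137) = +1, so 3 is a residue.
(4/2137) = +1, so 4 is a residue.
(5/2137) = −1, so 5 is the smallest positive non-residue mod 2137.

5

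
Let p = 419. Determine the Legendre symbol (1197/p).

-1

First reduce: 1197 ≡ 359 (mod 419).
Reciprocity: 359 ≡ 3 and 419 ≡ 3 (mod 4), so (359/419) = −(419/359).
Reduce top mod 359: now compute (60/359).
Pull out 2^2: since 359 ≡ 7 (mod 8), (2/359) = +1, so (2/359)^2 = +1.
Reciprocity: 15 ≡ 3 and 359 ≡ 3 (mod 4), so (15/359) = −(359/15).
Reduce top mod 15: now compute (14/15).
Pull out 2: since 15 ≡ 7 (mod 8), (2/15) = +1.
Reciprocity: 7 ≡ 3 and 15 ≡ 3 (mod 4), so (7/15) = −(15/7).
Reduce top mod 7: now compute (1/7).
Reached (1/7) = 1. Collecting the sign flips along the way, the symbol is -1.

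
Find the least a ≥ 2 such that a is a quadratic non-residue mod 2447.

(2/2447) = +1, so 2 is a residue.
(3/2447) = +1, so 3 is a residue.
(4/2447) = +1, so 4 is a residue.
(5/2447) = −1, so 5 is the smallest positive non-residue mod 2447.

5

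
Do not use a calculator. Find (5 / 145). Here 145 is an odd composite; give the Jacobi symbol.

Reciprocity: 5 ≡ 1 and 145 ≡ 1 (mod 4), so (5/145) = +(145/5).
Reduce top mod 5: now compute (0/5).
Top reduces to 0: gcd > 1, so the symbol is 0.

0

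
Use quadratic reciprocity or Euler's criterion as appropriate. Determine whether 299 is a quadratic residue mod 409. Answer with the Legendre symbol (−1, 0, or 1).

Euler's criterion: (299/409) ≡ 299^204 (mod 409).
299^2 ≡ 239 (mod 409)
299^4 ≡ 270 (mod 409)
299^8 ≡ 98 (mod 409)
299^16 ≡ 197 (mod 409)
299^32 ≡ 363 (mod 409)
299^64 ≡ 71 (mod 409)
299^128 ≡ 133 (mod 409)
299^204 = 299^(128+64+8+4) ≡ 408 (mod 409).
Result is 408 ≡ −1, so (299/409) = −1.

-1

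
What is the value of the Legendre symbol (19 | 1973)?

1

Reciprocity: 19 ≡ 3 and 1973 ≡ 1 (mod 4), so (19/1973) = +(1973/19).
Reduce top mod 19: now compute (16/19).
Pull out 2^4: since 19 ≡ 3 (mod 8), (2/19) = -1, so (2/19)^4 = +1.
Reached (1/19) = 1. Collecting the sign flips along the way, the symbol is +1.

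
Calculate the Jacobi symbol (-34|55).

-1

First reduce: -34 ≡ 21 (mod 55).
Reciprocity: 21 ≡ 1 and 55 ≡ 3 (mod 4), so (21/55) = +(55/21).
Reduce top mod 21: now compute (13/21).
Reciprocity: 13 ≡ 1 and 21 ≡ 1 (mod 4), so (13/21) = +(21/13).
Reduce top mod 13: now compute (8/13).
Pull out 2^3: since 13 ≡ 5 (mod 8), (2/13) = -1, so (2/13)^3 = -1.
Reached (1/13) = 1. Collecting the sign flips along the way, the symbol is -1.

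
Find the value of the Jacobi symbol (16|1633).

Pull out 2^4: since 1633 ≡ 1 (mod 8), (2/1633) = +1, so (2/1633)^4 = +1.
Reached (1/1633) = 1. Collecting the sign flips along the way, the symbol is +1.

1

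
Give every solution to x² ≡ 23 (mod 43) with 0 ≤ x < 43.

Since 43 ≡ 3 (mod 4), a square root of 23 is 23^((43+1)/4) = 23^11 mod 43.
Repeated squaring: 23^2≡13, 23^4≡40, 23^8≡9 (mod 43).
23^11 = 23^(8+2+1) ≡ 25 (mod 43).
Check: 25² = 625 ≡ 23 (mod 43). The two roots are 18 and 25.

18, 25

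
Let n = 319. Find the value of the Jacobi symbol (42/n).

Pull out 2: since 319 ≡ 7 (mod 8), (2/319) = +1.
Reciprocity: 21 ≡ 1 and 319 ≡ 3 (mod 4), so (21/319) = +(319/21).
Reduce top mod 21: now compute (4/21).
Pull out 2^2: since 21 ≡ 5 (mod 8), (2/21) = -1, so (2/21)^2 = +1.
Reached (1/21) = 1. Collecting the sign flips along the way, the symbol is +1.

1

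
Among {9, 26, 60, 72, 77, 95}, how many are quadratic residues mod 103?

(9/103) = +1 → QR.
(26/103) = +1 → QR.
(60/103) = +1 → QR.
(72/103) = +1 → QR.
(77/103) = -1 → non-residue.
(95/103) = -1 → non-residue.
Total quadratic residues among the 6: 4.

4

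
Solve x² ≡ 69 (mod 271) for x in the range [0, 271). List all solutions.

Since 271 ≡ 3 (mod 4), a square root of 69 is 69^((271+1)/4) = 69^68 mod 271.
Repeated squaring: 69^2≡154, 69^4≡139, 69^8≡80, 69^16≡167, 69^32≡247, 69^64≡34 (mod 271).
69^68 = 69^(64+4) ≡ 119 (mod 271).
Check: 119² = 14161 ≡ 69 (mod 271). The two roots are 119 and 152.

119, 152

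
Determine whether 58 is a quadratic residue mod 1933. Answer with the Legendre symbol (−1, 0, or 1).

1

Pull out 2: since 1933 ≡ 5 (mod 8), (2/1933) = -1.
Reciprocity: 29 ≡ 1 and 1933 ≡ 1 (mod 4), so (29/1933) = +(1933/29).
Reduce top mod 29: now compute (19/29).
Reciprocity: 19 ≡ 3 and 29 ≡ 1 (mod 4), so (19/29) = +(29/19).
Reduce top mod 19: now compute (10/19).
Pull out 2: since 19 ≡ 3 (mod 8), (2/19) = -1.
Reciprocity: 5 ≡ 1 and 19 ≡ 3 (mod 4), so (5/19) = +(19/5).
Reduce top mod 5: now compute (4/5).
Pull out 2^2: since 5 ≡ 5 (mod 8), (2/5) = -1, so (2/5)^2 = +1.
Reached (1/5) = 1. Collecting the sign flips along the way, the symbol is +1.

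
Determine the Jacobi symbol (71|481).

-1

Reciprocity: 71 ≡ 3 and 481 ≡ 1 (mod 4), so (71/481) = +(481/71).
Reduce top mod 71: now compute (55/71).
Reciprocity: 55 ≡ 3 and 71 ≡ 3 (mod 4), so (55/71) = −(71/55).
Reduce top mod 55: now compute (16/55).
Pull out 2^4: since 55 ≡ 7 (mod 8), (2/55) = +1, so (2/55)^4 = +1.
Reached (1/55) = 1. Collecting the sign flips along the way, the symbol is -1.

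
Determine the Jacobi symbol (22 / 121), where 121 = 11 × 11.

Pull out 2: since 121 ≡ 1 (mod 8), (2/121) = +1.
Reciprocity: 11 ≡ 3 and 121 ≡ 1 (mod 4), so (11/121) = +(121/11).
Reduce top mod 11: now compute (0/11).
Top reduces to 0: gcd > 1, so the symbol is 0.

0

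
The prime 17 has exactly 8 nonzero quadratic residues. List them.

1,2,4,8,9,13,15,16

Square k = 1,…,8 (k and 17−k give the same square):
1²=1, 2²=4, 3²=9, 4²=16, 5²≡8, 6²≡2, 7²≡15, 8²≡13 (mod 17).
So the quadratic residues mod 17 are {1, 2, 4, 8, 9, 13, 15, 16}.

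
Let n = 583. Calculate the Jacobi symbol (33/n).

0

Reciprocity: 33 ≡ 1 and 583 ≡ 3 (mod 4), so (33/583) = +(583/33).
Reduce top mod 33: now compute (22/33).
Pull out 2: since 33 ≡ 1 (mod 8), (2/33) = +1.
Reciprocity: 11 ≡ 3 and 33 ≡ 1 (mod 4), so (11/33) = +(33/11).
Reduce top mod 11: now compute (0/11).
Top reduces to 0: gcd > 1, so the symbol is 0.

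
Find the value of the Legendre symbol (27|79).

Reciprocity: 27 ≡ 3 and 79 ≡ 3 (mod 4), so (27/79) = −(79/27).
Reduce top mod 27: now compute (25/27).
Reciprocity: 25 ≡ 1 and 27 ≡ 3 (mod 4), so (25/27) = +(27/25).
Reduce top mod 25: now compute (2/25).
Pull out 2: since 25 ≡ 1 (mod 8), (2/25) = +1.
Reached (1/25) = 1. Collecting the sign flips along the way, the symbol is -1.

-1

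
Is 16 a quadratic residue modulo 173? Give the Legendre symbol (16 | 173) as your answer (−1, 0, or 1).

Pull out 2^4: since 173 ≡ 5 (mod 8), (2/173) = -1, so (2/173)^4 = +1.
Reached (1/173) = 1. Collecting the sign flips along the way, the symbol is +1.

1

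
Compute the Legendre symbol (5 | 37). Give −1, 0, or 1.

-1

Reciprocity: 5 ≡ 1 and 37 ≡ 1 (mod 4), so (5/37) = +(37/5).
Reduce top mod 5: now compute (2/5).
Pull out 2: since 5 ≡ 5 (mod 8), (2/5) = -1.
Reached (1/5) = 1. Collecting the sign flips along the way, the symbol is -1.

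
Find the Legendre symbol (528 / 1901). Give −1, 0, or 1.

Pull out 2^4: since 1901 ≡ 5 (mod 8), (2/1901) = -1, so (2/1901)^4 = +1.
Reciprocity: 33 ≡ 1 and 1901 ≡ 1 (mod 4), so (33/1901) = +(1901/33).
Reduce top mod 33: now compute (20/33).
Pull out 2^2: since 33 ≡ 1 (mod 8), (2/33) = +1, so (2/33)^2 = +1.
Reciprocity: 5 ≡ 1 and 33 ≡ 1 (mod 4), so (5/33) = +(33/5).
Reduce top mod 5: now compute (3/5).
Reciprocity: 3 ≡ 3 and 5 ≡ 1 (mod 4), so (3/5) = +(5/3).
Reduce top mod 3: now compute (2/3).
Pull out 2: since 3 ≡ 3 (mod 8), (2/3) = -1.
Reached (1/3) = 1. Collecting the sign flips along the way, the symbol is -1.

-1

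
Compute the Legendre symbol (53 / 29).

Euler's criterion: (53/29) ≡ 24^14 (mod 29).
24^2 ≡ 25 (mod 29)
24^4 ≡ 16 (mod 29)
24^8 ≡ 24 (mod 29)
24^14 = 24^(8+4+2) ≡ 1 (mod 29).
Result is 1, so (53/29) = 1.

1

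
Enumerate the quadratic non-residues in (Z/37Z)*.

Square k = 1,…,18 (k and 37−k give the same square):
1²=1, 2²=4, 3²=9, 4²=16, 5²=25, 6²=36, 7²≡12, 8²≡27, 9²≡7, 10²≡26, 11²≡10, 12²≡33, 13²≡21, 14²≡11, 15²≡3, 16²≡34, 17²≡30, 18²≡28 (mod 37).
The residues are {1, 3, 4, 7, 9, 10, 11, 12, 16, 21, 25, 26, 27, 28, 30, 33, 34, 36}; the non-residues are the remaining 18 nonzero classes.

2,5,6,8,13,14,15,17,18,19,20,22,23,24,29,31,32,35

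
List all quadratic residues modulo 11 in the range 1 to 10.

Square k = 1,…,5 (k and 11−k give the same square):
1²=1, 2²=4, 3²=9, 4²≡5, 5²≡3 (mod 11).
So the quadratic residues mod 11 are {1, 3, 4, 5, 9}.

1 3 4 5 9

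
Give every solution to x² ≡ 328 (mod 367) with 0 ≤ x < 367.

Since 367 ≡ 3 (mod 4), a square root of 328 is 328^((367+1)/4) = 328^92 mod 367.
Repeated squaring: 328^2≡53, 328^4≡240, 328^8≡348, 328^16≡361, 328^32≡36, 328^64≡195 (mod 367).
328^92 = 328^(64+16+8+4) ≡ 121 (mod 367).
Check: 121² = 14641 ≡ 328 (mod 367). The two roots are 121 and 246.

121, 246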